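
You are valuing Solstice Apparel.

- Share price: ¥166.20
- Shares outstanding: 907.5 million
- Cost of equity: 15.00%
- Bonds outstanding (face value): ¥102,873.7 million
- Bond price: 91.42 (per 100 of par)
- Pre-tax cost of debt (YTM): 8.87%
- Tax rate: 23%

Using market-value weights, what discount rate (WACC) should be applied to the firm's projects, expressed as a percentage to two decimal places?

11.86%

Market value of equity E = 166.2 × 907.5m = 150826.5m. Market value of debt D = 102873.7m × 91.42/100 = 94047.13654m.
Total capital V = 150826.5 + 94047.13654 = 244873.63654.
Equity: weight = 150826.5/244873.63654 = 0.6159; cost = 15%.
Bonds outstanding: weight = 94047.13654/244873.63654 = 0.3841; after-tax cost = 8.87% × (1 − 23%) = 6.8299%.
WACC = 0.6159 × 15.0000% + 0.3841 × 6.8299% = 11.8622%.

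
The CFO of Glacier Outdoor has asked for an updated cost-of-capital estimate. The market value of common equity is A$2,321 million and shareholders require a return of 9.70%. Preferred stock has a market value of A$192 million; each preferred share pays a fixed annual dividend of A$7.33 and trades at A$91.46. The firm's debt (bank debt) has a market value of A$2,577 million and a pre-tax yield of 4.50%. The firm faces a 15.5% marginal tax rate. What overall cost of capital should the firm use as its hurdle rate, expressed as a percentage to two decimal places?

Cost of preferred: Rp = 7.33 / 91.46 = 8.0144%.
Total capital V = 2321 + 192 + 2577 = 5090.
Equity: weight = 2321/5090 = 0.4560; cost = 9.7%.
Preferred: weight = 192/5090 = 0.0377; cost = 8.0144%.
Bank debt: weight = 2577/5090 = 0.5063; after-tax cost = 4.5% × (1 − 15.5%) = 3.8025%.
WACC = 0.4560 × 9.7000% + 0.0377 × 8.0144% + 0.5063 × 3.8025% = 6.6506%.

6.65%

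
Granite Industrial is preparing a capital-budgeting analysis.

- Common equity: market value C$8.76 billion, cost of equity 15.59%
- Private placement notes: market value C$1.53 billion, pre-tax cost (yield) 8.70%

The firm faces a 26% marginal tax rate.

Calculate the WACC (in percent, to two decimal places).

14.23%

Total capital V = 8.76 + 1.53 = 10.29.
Equity: weight = 8.76/10.29 = 0.8513; cost = 15.59%.
Private placement notes: weight = 1.53/10.29 = 0.1487; after-tax cost = 8.7% × (1 − 26%) = 6.4380%.
WACC = 0.8513 × 15.5900% + 0.1487 × 6.4380% = 14.2292%.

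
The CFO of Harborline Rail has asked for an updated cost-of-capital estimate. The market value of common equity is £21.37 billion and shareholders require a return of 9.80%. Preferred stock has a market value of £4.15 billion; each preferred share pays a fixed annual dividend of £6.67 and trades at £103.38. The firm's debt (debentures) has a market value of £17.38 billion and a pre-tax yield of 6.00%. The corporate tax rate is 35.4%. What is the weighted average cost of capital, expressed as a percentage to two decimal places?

Cost of preferred: Rp = 6.67 / 103.38 = 6.4519%.
Total capital V = 21.37 + 4.15 + 17.38 = 42.9.
Equity: weight = 21.37/42.9 = 0.4981; cost = 9.8%.
Preferred: weight = 4.15/42.9 = 0.0967; cost = 6.4519%.
Debentures: weight = 17.38/42.9 = 0.4051; after-tax cost = 6% × (1 − 35.4%) = 3.8760%.
WACC = 0.4981 × 9.8000% + 0.0967 × 6.4519% + 0.4051 × 3.8760% = 7.0761%.

7.08%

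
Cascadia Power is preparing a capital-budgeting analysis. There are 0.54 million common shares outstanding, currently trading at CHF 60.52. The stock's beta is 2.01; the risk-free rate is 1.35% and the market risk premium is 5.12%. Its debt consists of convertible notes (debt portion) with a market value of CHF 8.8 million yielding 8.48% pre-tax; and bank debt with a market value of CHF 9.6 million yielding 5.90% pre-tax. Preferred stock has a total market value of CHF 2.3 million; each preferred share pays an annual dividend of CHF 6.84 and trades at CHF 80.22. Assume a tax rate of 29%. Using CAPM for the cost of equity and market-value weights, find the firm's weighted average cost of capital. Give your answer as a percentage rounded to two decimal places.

Cost of equity via CAPM: Re = 1.35% + 2.01 × 5.12% = 11.6412%.
Cost of preferred: Rp = 6.84 / 80.22 = 8.5266%.
Market value of equity E = 60.52 × 0.54m = 32.6808m.
Total capital V = 32.6808 + 2.3 + 8.8 + 9.6 = 53.3808.
Equity: weight = 32.6808/53.3808 = 0.6122; cost = 11.6412%.
Preferred: weight = 2.3/53.3808 = 0.0431; cost = 8.5266%.
Convertible notes (debt portion): weight = 8.8/53.3808 = 0.1649; after-tax cost = 8.48% × (1 − 29%) = 6.0208%.
Bank debt: weight = 9.6/53.3808 = 0.1798; after-tax cost = 5.9% × (1 − 29%) = 4.1890%.
WACC = 0.6122 × 11.6412% + 0.0431 × 8.5266% + 0.1649 × 6.0208% + 0.1798 × 4.1890% = 9.2403%.

9.24%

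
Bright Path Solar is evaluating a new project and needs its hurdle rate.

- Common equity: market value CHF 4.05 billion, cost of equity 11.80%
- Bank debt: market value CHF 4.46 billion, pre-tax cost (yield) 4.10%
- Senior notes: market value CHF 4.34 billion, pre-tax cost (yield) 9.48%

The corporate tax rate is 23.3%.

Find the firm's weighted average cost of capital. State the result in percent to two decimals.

Total capital V = 4.05 + 4.46 + 4.34 = 12.85.
Equity: weight = 4.05/12.85 = 0.3152; cost = 11.8%.
Bank debt: weight = 4.46/12.85 = 0.3471; after-tax cost = 4.1% × (1 − 23.3%) = 3.1447%.
Senior notes: weight = 4.34/12.85 = 0.3377; after-tax cost = 9.48% × (1 − 23.3%) = 7.2712%.
WACC = 0.3152 × 11.8000% + 0.3471 × 3.1447% + 0.3377 × 7.2712% = 7.2663%.

7.27%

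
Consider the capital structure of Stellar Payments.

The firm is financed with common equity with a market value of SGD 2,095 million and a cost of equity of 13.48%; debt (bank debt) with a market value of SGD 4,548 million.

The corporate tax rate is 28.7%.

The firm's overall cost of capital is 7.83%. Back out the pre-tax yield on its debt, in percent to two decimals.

Total capital V = 2095 + 4548 = 6643.
Equity weight = 2095/6643 = 0.3154.
Bank debt weight = 4548/6643 = 0.6846.
Equity contribution = 0.3154 × 13.48% = 4.2512%.
Remaining for debt = 7.83% − 4.2512% = 3.5788%.
Rd × (1 − 28.7%) × 0.6846 = 3.5788%  ⇒  Rd = 7.3315%.

7.33%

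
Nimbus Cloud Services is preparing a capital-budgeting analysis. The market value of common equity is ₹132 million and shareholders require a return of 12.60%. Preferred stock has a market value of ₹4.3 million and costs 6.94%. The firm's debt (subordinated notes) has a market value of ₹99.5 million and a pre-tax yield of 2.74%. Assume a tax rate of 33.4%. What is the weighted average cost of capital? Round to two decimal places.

Total capital V = 132 + 4.3 + 99.5 = 235.8.
Equity: weight = 132/235.8 = 0.5598; cost = 12.6%.
Preferred: weight = 4.3/235.8 = 0.0182; cost = 6.94%.
Subordinated notes: weight = 99.5/235.8 = 0.4220; after-tax cost = 2.74% × (1 − 33.4%) = 1.8248%.
WACC = 0.5598 × 12.6000% + 0.0182 × 6.9400% + 0.4220 × 1.8248% = 7.9500%.

7.95%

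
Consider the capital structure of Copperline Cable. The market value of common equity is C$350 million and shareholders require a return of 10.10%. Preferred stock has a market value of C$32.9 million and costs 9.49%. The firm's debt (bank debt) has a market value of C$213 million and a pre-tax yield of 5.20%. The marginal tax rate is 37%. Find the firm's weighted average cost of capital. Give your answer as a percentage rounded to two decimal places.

Total capital V = 350 + 32.9 + 213 = 595.9.
Equity: weight = 350/595.9 = 0.5873; cost = 10.1%.
Preferred: weight = 32.9/595.9 = 0.0552; cost = 9.49%.
Bank debt: weight = 213/595.9 = 0.3574; after-tax cost = 5.2% × (1 − 37%) = 3.2760%.
WACC = 0.5873 × 10.1000% + 0.0552 × 9.4900% + 0.3574 × 3.2760% = 7.6271%.

7.63%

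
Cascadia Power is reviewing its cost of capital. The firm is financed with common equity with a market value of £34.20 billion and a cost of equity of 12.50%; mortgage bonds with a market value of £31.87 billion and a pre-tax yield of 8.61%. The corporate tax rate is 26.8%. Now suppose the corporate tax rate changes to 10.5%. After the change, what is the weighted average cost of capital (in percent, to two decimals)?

After the change:
Total capital V = 34.2 + 31.87 = 66.07.
Equity: weight = 34.2/66.07 = 0.5176; cost = 12.5%.
Mortgage bonds: weight = 31.87/66.07 = 0.4824; after-tax cost = 8.61% × (1 − 10.5%) = 7.7059%.
WACC = 0.5176 × 12.5000% + 0.4824 × 7.7059% = 10.1875%.

10.19%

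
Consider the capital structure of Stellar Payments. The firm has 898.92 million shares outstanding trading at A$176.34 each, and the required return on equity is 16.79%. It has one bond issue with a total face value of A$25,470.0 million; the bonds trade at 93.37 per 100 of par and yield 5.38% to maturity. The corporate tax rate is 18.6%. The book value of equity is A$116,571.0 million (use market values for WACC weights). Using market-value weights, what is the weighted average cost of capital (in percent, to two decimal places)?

15.17%

Market value of equity E = 176.34 × 898.92m = 158515.5528m. Market value of debt D = 25470m × 93.37/100 = 23781.339m.
Total capital V = 158515.5528 + 23781.339 = 182296.8918.
Equity: weight = 158515.5528/182296.8918 = 0.8695; cost = 16.79%.
Bonds outstanding: weight = 23781.339/182296.8918 = 0.1305; after-tax cost = 5.38% × (1 − 18.6%) = 4.3793%.
WACC = 0.8695 × 16.7900% + 0.1305 × 4.3793% = 15.1710%.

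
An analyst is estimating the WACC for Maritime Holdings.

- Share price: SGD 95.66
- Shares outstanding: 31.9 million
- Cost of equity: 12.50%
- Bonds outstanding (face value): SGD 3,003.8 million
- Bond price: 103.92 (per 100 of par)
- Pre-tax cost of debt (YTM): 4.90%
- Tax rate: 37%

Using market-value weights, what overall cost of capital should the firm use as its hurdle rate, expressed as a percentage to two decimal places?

Market value of equity E = 95.66 × 31.9m = 3051.554m. Market value of debt D = 3003.8m × 103.92/100 = 3121.54896m.
Total capital V = 3051.554 + 3121.54896 = 6173.10296.
Equity: weight = 3051.554/6173.10296 = 0.4943; cost = 12.5%.
Bonds outstanding: weight = 3121.54896/6173.10296 = 0.5057; after-tax cost = 4.9% × (1 − 37%) = 3.0870%.
WACC = 0.4943 × 12.5000% + 0.5057 × 3.0870% = 7.7401%.

7.74%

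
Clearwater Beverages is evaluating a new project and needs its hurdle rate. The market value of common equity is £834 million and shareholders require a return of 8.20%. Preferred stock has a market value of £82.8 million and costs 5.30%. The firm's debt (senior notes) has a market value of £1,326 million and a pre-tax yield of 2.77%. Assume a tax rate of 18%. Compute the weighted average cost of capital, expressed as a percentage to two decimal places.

4.59%

Total capital V = 834 + 82.8 + 1326 = 2242.8.
Equity: weight = 834/2242.8 = 0.3719; cost = 8.2%.
Preferred: weight = 82.8/2242.8 = 0.0369; cost = 5.3%.
Senior notes: weight = 1326/2242.8 = 0.5912; after-tax cost = 2.77% × (1 − 18%) = 2.2714%.
WACC = 0.3719 × 8.2000% + 0.0369 × 5.3000% + 0.5912 × 2.2714% = 4.5878%.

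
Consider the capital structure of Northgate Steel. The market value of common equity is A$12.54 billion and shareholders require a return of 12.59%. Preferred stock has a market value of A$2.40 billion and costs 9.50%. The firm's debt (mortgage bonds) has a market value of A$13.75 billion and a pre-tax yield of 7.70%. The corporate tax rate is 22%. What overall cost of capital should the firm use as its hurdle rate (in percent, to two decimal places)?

Total capital V = 12.54 + 2.4 + 13.75 = 28.69.
Equity: weight = 12.54/28.69 = 0.4371; cost = 12.59%.
Preferred: weight = 2.4/28.69 = 0.0837; cost = 9.5%.
Mortgage bonds: weight = 13.75/28.69 = 0.4793; after-tax cost = 7.7% × (1 − 22%) = 6.0060%.
WACC = 0.4371 × 12.5900% + 0.0837 × 9.5000% + 0.4793 × 6.0060% = 9.1761%.

9.18%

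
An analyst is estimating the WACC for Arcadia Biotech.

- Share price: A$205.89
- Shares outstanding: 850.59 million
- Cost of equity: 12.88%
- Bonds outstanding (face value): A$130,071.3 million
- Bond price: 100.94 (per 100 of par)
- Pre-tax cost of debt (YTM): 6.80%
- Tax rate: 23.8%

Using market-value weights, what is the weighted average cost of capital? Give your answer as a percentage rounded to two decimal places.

Market value of equity E = 205.89 × 850.59m = 175127.9751m. Market value of debt D = 130071.3m × 100.94/100 = 131293.97022m.
Total capital V = 175127.9751 + 131293.97022 = 306421.94532.
Equity: weight = 175127.9751/306421.94532 = 0.5715; cost = 12.88%.
Bonds outstanding: weight = 131293.97022/306421.94532 = 0.4285; after-tax cost = 6.8% × (1 − 23.8%) = 5.1816%.
WACC = 0.5715 × 12.8800% + 0.4285 × 5.1816% = 9.5814%.

9.58%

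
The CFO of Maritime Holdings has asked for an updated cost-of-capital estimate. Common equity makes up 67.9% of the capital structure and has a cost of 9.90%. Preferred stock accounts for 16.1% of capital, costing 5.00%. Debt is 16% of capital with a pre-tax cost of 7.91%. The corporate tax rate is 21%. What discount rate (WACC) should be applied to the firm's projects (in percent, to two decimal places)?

8.53%

After-tax cost of debt = 7.91% × (1 − 21%) = 6.2489%.
WACC = 0.679 × 9.9000% + 0.161 × 5.0000% + 0.160 × 6.2489% = 8.5269%.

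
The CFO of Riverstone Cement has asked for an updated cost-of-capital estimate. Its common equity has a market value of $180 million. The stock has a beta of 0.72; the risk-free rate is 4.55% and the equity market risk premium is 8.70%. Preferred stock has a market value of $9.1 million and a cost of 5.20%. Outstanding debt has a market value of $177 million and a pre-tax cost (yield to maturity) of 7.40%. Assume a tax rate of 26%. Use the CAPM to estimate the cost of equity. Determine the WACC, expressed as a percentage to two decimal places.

8.09%

Cost of equity via CAPM: Re = 4.55% + 0.72 × 8.7% = 10.8140%.
Total capital V = 180 + 9.1 + 177 = 366.1.
Equity: weight = 180/366.1 = 0.4917; cost = 10.814%.
Preferred: weight = 9.1/366.1 = 0.0249; cost = 5.2%.
Debt: weight = 177/366.1 = 0.4835; after-tax cost = 7.4% × (1 − 26%) = 5.4760%.
WACC = 0.4917 × 10.8140% + 0.0249 × 5.2000% + 0.4835 × 5.4760% = 8.0937%.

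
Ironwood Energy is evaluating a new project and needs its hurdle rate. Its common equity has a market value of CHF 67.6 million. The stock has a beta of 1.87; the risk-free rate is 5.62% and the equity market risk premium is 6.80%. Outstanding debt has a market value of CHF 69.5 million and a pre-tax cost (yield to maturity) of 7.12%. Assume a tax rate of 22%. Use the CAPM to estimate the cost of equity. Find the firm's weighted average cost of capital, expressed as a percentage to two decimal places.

11.86%

Cost of equity via CAPM: Re = 5.62% + 1.87 × 6.8% = 18.3360%.
Total capital V = 67.6 + 69.5 = 137.1.
Equity: weight = 67.6/137.1 = 0.4931; cost = 18.336%.
Debt: weight = 69.5/137.1 = 0.5069; after-tax cost = 7.12% × (1 − 22%) = 5.5536%.
WACC = 0.4931 × 18.3360% + 0.5069 × 5.5536% = 11.8562%.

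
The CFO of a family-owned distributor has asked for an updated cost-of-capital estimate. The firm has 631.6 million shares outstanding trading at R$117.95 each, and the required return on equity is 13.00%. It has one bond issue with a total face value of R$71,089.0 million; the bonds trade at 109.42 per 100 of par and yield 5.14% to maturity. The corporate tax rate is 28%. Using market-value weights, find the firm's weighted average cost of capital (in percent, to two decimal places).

8.25%

Market value of equity E = 117.95 × 631.6m = 74497.22m. Market value of debt D = 71089m × 109.42/100 = 77785.5838m.
Total capital V = 74497.22 + 77785.5838 = 152282.8038.
Equity: weight = 74497.22/152282.8038 = 0.4892; cost = 13%.
Bonds outstanding: weight = 77785.5838/152282.8038 = 0.5108; after-tax cost = 5.14% × (1 − 28%) = 3.7008%.
WACC = 0.4892 × 13.0000% + 0.5108 × 3.7008% = 8.2500%.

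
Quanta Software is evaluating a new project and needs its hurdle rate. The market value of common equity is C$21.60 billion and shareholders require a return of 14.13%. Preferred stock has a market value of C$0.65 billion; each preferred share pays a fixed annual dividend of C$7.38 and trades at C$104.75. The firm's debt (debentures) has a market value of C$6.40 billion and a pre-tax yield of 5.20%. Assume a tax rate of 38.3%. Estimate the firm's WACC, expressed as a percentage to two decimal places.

11.53%

Cost of preferred: Rp = 7.38 / 104.75 = 7.0453%.
Total capital V = 21.6 + 0.65 + 6.4 = 28.65.
Equity: weight = 21.6/28.65 = 0.7539; cost = 14.13%.
Preferred: weight = 0.65/28.65 = 0.0227; cost = 7.0453%.
Debentures: weight = 6.4/28.65 = 0.2234; after-tax cost = 5.2% × (1 − 38.3%) = 3.2084%.
WACC = 0.7539 × 14.1300% + 0.0227 × 7.0453% + 0.2234 × 3.2084% = 11.5295%.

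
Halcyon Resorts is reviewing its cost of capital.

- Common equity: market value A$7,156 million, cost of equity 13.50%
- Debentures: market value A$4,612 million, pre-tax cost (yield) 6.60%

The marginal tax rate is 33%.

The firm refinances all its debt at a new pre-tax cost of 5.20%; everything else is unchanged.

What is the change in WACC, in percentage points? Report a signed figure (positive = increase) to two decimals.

-0.37 pp

Current WACC:
Total capital V = 7156 + 4612 = 11768.
Equity: weight = 7156/11768 = 0.6081; cost = 13.5%.
Debentures: weight = 4612/11768 = 0.3919; after-tax cost = 6.6% × (1 − 33%) = 4.4220%.
WACC = 0.6081 × 13.5000% + 0.3919 × 4.4220% = 9.9422%.
After the change:
Total capital V = 7156 + 4612 = 11768.
Equity: weight = 7156/11768 = 0.6081; cost = 13.5%.
Debentures: weight = 4612/11768 = 0.3919; after-tax cost = 5.2% × (1 − 33%) = 3.4840%.
WACC = 0.6081 × 13.5000% + 0.3919 × 3.4840% = 9.5746%.
Change in WACC = 9.5746% − 9.9422% = -0.3676 pp.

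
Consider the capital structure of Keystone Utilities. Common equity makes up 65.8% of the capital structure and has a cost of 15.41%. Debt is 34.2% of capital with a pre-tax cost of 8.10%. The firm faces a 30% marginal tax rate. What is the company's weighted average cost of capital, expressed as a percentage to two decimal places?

After-tax cost of debt = 8.1% × (1 − 30%) = 5.6700%.
WACC = 0.658 × 15.4100% + 0.342 × 5.6700% = 12.0789%.

12.08%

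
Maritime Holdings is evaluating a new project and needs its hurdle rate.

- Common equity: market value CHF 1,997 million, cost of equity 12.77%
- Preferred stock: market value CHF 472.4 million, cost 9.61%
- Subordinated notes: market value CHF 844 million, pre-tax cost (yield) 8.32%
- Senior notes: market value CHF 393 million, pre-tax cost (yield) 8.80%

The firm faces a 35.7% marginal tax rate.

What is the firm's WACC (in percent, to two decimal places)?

9.92%

Total capital V = 1997 + 472.4 + 844 + 393 = 3706.4.
Equity: weight = 1997/3706.4 = 0.5388; cost = 12.77%.
Preferred: weight = 472.4/3706.4 = 0.1275; cost = 9.61%.
Subordinated notes: weight = 844/3706.4 = 0.2277; after-tax cost = 8.32% × (1 − 35.7%) = 5.3498%.
Senior notes: weight = 393/3706.4 = 0.1060; after-tax cost = 8.8% × (1 − 35.7%) = 5.6584%.
WACC = 0.5388 × 12.7700% + 0.1275 × 9.6100% + 0.2277 × 5.3498% + 0.1060 × 5.6584% = 9.9235%.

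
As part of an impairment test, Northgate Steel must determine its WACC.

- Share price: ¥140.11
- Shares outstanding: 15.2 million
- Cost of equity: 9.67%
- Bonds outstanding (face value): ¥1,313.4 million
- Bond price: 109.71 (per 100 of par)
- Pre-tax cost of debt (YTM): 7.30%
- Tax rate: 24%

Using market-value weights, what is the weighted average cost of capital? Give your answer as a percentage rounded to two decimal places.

Market value of equity E = 140.11 × 15.2m = 2129.672m. Market value of debt D = 1313.4m × 109.71/100 = 1440.93114m.
Total capital V = 2129.672 + 1440.93114 = 3570.60314.
Equity: weight = 2129.672/3570.60314 = 0.5964; cost = 9.67%.
Bonds outstanding: weight = 1440.93114/3570.60314 = 0.4036; after-tax cost = 7.3% × (1 − 24%) = 5.5480%.
WACC = 0.5964 × 9.6700% + 0.4036 × 5.5480% = 8.0066%.

8.01%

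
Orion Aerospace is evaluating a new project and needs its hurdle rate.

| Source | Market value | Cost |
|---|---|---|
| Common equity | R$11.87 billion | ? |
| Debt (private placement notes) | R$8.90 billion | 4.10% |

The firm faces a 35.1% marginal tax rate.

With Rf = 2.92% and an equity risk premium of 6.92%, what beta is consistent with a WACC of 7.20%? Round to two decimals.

1.11

Total capital V = 11.87 + 8.9 = 20.77.
Equity weight = 11.87/20.77 = 0.5715.
Private placement notes weight = 8.9/20.77 = 0.4285.
Debt contribution = 0.4285 × 4.1% × (1 − 35.1%) = 1.1402%.
Required equity contribution = 7.2% − 1.1402% = 6.0598%  ⇒  Re = 10.6034%.
CAPM: 10.6034% = 2.92% + β × 6.92%  ⇒  β = 1.1103.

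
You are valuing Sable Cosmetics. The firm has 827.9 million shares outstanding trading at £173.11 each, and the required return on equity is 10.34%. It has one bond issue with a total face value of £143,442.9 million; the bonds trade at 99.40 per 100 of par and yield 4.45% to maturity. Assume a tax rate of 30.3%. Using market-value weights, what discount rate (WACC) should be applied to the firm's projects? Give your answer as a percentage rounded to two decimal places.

Market value of equity E = 173.11 × 827.9m = 143317.769m. Market value of debt D = 143442.9m × 99.4/100 = 142582.2426m.
Total capital V = 143317.769 + 142582.2426 = 285900.0116.
Equity: weight = 143317.769/285900.0116 = 0.5013; cost = 10.34%.
Bonds outstanding: weight = 142582.2426/285900.0116 = 0.4987; after-tax cost = 4.45% × (1 − 30.3%) = 3.1017%.
WACC = 0.5013 × 10.3400% + 0.4987 × 3.1017% = 6.7301%.

6.73%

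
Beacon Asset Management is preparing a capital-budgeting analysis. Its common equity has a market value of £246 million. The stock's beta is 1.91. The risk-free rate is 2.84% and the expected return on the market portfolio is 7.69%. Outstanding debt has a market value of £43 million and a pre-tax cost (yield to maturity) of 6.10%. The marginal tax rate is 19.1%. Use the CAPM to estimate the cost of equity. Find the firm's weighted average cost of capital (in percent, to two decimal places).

Market risk premium = 7.69% − 2.84% = 4.85%.
Cost of equity via CAPM: Re = 2.84% + 1.91 × 4.85% = 12.1035%.
Total capital V = 246 + 43 = 289.
Equity: weight = 246/289 = 0.8512; cost = 12.1035%.
Debt: weight = 43/289 = 0.1488; after-tax cost = 6.1% × (1 − 19.1%) = 4.9349%.
WACC = 0.8512 × 12.1035% + 0.1488 × 4.9349% = 11.0369%.

11.04%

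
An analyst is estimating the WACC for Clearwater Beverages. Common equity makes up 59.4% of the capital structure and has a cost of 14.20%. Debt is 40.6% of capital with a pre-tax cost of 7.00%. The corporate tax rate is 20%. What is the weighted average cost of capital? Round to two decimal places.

After-tax cost of debt = 7% × (1 − 20%) = 5.6000%.
WACC = 0.594 × 14.2000% + 0.406 × 5.6000% = 10.7084%.

10.71%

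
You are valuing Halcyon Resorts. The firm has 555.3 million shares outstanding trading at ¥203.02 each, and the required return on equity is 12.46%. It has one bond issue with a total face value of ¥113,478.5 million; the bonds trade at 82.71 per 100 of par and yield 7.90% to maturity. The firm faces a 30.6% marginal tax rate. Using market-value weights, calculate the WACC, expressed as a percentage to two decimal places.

Market value of equity E = 203.02 × 555.3m = 112737.006m. Market value of debt D = 113478.5m × 82.71/100 = 93858.06735m.
Total capital V = 112737.006 + 93858.06735 = 206595.07335.
Equity: weight = 112737.006/206595.07335 = 0.5457; cost = 12.46%.
Bonds outstanding: weight = 93858.06735/206595.07335 = 0.4543; after-tax cost = 7.9% × (1 − 30.6%) = 5.4826%.
WACC = 0.5457 × 12.4600% + 0.4543 × 5.4826% = 9.2901%.

9.29%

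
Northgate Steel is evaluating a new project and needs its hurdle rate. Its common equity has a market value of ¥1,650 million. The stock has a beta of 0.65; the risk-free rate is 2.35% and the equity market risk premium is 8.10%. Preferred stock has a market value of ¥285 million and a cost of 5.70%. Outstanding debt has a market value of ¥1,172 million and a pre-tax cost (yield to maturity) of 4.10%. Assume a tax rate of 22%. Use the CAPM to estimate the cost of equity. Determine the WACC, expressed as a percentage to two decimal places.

5.77%

Cost of equity via CAPM: Re = 2.35% + 0.65 × 8.1% = 7.6150%.
Total capital V = 1650 + 285 + 1172 = 3107.
Equity: weight = 1650/3107 = 0.5311; cost = 7.615%.
Preferred: weight = 285/3107 = 0.0917; cost = 5.7%.
Debt: weight = 1172/3107 = 0.3772; after-tax cost = 4.1% × (1 − 22%) = 3.1980%.
WACC = 0.5311 × 7.6150% + 0.0917 × 5.7000% + 0.3772 × 3.1980% = 5.7732%.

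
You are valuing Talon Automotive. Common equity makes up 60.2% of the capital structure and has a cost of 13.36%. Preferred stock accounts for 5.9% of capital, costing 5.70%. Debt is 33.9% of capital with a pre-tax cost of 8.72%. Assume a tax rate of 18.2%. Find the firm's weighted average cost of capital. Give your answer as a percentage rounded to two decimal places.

After-tax cost of debt = 8.72% × (1 − 18.2%) = 7.1330%.
WACC = 0.602 × 13.3600% + 0.059 × 5.7000% + 0.339 × 7.1330% = 10.7971%.

10.80%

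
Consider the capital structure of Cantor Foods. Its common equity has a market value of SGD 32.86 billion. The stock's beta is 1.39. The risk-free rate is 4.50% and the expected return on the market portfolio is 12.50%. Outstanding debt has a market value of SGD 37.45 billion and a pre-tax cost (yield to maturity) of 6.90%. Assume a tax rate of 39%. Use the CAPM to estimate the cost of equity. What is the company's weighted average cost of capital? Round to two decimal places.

9.54%

Market risk premium = 12.5% − 4.5% = 8.0%.
Cost of equity via CAPM: Re = 4.5% + 1.39 × 8.0% = 15.6200%.
Total capital V = 32.86 + 37.45 = 70.31.
Equity: weight = 32.86/70.31 = 0.4674; cost = 15.62%.
Debt: weight = 37.45/70.31 = 0.5326; after-tax cost = 6.9% × (1 − 39%) = 4.2090%.
WACC = 0.4674 × 15.6200% + 0.5326 × 4.2090% = 9.5420%.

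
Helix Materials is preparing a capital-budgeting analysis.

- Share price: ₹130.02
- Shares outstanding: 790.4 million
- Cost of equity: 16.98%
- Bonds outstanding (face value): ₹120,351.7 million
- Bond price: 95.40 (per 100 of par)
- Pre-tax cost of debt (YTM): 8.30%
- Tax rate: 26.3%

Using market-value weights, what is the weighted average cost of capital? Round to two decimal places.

Market value of equity E = 130.02 × 790.4m = 102767.808m. Market value of debt D = 120351.7m × 95.4/100 = 114815.5218m.
Total capital V = 102767.808 + 114815.5218 = 217583.3298.
Equity: weight = 102767.808/217583.3298 = 0.4723; cost = 16.98%.
Bonds outstanding: weight = 114815.5218/217583.3298 = 0.5277; after-tax cost = 8.3% × (1 − 26.3%) = 6.1171%.
WACC = 0.4723 × 16.9800% + 0.5277 × 6.1171% = 11.2478%.

11.25%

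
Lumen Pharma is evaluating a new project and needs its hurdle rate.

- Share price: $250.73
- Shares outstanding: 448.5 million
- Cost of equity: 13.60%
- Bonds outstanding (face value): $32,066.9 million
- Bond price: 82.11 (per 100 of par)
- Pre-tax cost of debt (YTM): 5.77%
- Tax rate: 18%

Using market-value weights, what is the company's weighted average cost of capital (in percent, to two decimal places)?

11.92%

Market value of equity E = 250.73 × 448.5m = 112452.405m. Market value of debt D = 32066.9m × 82.11/100 = 26330.13159m.
Total capital V = 112452.405 + 26330.13159 = 138782.53659.
Equity: weight = 112452.405/138782.53659 = 0.8103; cost = 13.6%.
Bonds outstanding: weight = 26330.13159/138782.53659 = 0.1897; after-tax cost = 5.77% × (1 − 18%) = 4.7314%.
WACC = 0.8103 × 13.6000% + 0.1897 × 4.7314% = 11.9174%.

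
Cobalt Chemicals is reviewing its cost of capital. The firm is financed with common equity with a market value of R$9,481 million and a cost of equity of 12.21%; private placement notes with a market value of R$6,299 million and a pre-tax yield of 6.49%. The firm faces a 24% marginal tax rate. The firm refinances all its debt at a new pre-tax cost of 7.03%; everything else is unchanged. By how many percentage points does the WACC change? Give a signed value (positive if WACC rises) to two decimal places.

+0.16 pp

Current WACC:
Total capital V = 9481 + 6299 = 15780.
Equity: weight = 9481/15780 = 0.6008; cost = 12.21%.
Private placement notes: weight = 6299/15780 = 0.3992; after-tax cost = 6.49% × (1 − 24%) = 4.9324%.
WACC = 0.6008 × 12.2100% + 0.3992 × 4.9324% = 9.3050%.
After the change:
Total capital V = 9481 + 6299 = 15780.
Equity: weight = 9481/15780 = 0.6008; cost = 12.21%.
Private placement notes: weight = 6299/15780 = 0.3992; after-tax cost = 7.03% × (1 − 24%) = 5.3428%.
WACC = 0.6008 × 12.2100% + 0.3992 × 5.3428% = 9.4688%.
Change in WACC = 9.4688% − 9.3050% = 0.1638 pp.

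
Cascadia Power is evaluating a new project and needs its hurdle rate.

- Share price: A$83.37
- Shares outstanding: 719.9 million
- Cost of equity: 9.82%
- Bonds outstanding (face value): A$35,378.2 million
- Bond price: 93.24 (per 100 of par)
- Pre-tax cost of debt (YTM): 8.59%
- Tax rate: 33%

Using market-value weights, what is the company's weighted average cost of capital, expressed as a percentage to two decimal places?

Market value of equity E = 83.37 × 719.9m = 60018.063m. Market value of debt D = 35378.2m × 93.24/100 = 32986.63368m.
Total capital V = 60018.063 + 32986.63368 = 93004.69668.
Equity: weight = 60018.063/93004.69668 = 0.6453; cost = 9.82%.
Bonds outstanding: weight = 32986.63368/93004.69668 = 0.3547; after-tax cost = 8.59% × (1 − 33%) = 5.7553%.
WACC = 0.6453 × 9.8200% + 0.3547 × 5.7553% = 8.3783%.

8.38%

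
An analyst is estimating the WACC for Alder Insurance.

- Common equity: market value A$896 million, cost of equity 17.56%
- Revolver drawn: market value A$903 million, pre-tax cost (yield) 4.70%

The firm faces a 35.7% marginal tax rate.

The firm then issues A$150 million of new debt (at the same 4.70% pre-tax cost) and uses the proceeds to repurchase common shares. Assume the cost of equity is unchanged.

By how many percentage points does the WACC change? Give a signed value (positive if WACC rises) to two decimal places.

Current WACC:
Total capital V = 896 + 903 = 1799.
Equity: weight = 896/1799 = 0.4981; cost = 17.56%.
Revolver drawn: weight = 903/1799 = 0.5019; after-tax cost = 4.7% × (1 − 35.7%) = 3.0221%.
WACC = 0.4981 × 17.5600% + 0.5019 × 3.0221% = 10.2628%.
After the change:
Total capital V = 746 + 1053 = 1799.
Equity: weight = 746/1799 = 0.4147; cost = 17.56%.
Revolver drawn: weight = 1053/1799 = 0.5853; after-tax cost = 4.7% × (1 − 35.7%) = 3.0221%.
WACC = 0.4147 × 17.5600% + 0.5853 × 3.0221% = 9.0506%.
Change in WACC = 9.0506% − 10.2628% = -1.2122 pp.

-1.21 pp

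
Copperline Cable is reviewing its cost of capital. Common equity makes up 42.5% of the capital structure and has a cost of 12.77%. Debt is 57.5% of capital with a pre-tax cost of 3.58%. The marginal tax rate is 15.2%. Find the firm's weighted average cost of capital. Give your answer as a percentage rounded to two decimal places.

7.17%

After-tax cost of debt = 3.58% × (1 − 15.2%) = 3.0358%.
WACC = 0.425 × 12.7700% + 0.575 × 3.0358% = 7.1729%.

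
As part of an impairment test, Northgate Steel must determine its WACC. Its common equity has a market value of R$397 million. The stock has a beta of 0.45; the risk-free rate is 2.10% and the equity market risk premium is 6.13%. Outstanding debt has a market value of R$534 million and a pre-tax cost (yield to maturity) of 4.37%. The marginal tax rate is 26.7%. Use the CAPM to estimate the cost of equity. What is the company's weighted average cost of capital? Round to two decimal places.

Cost of equity via CAPM: Re = 2.1% + 0.45 × 6.13% = 4.8585%.
Total capital V = 397 + 534 = 931.
Equity: weight = 397/931 = 0.4264; cost = 4.8585%.
Debt: weight = 534/931 = 0.5736; after-tax cost = 4.37% × (1 − 26.7%) = 3.2032%.
WACC = 0.4264 × 4.8585% + 0.5736 × 3.2032% = 3.9091%.

3.91%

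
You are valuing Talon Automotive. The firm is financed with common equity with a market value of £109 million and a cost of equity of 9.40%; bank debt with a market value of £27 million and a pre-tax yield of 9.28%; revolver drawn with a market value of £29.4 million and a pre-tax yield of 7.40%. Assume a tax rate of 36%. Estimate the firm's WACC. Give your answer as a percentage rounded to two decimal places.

Total capital V = 109 + 27 + 29.4 = 165.4.
Equity: weight = 109/165.4 = 0.6590; cost = 9.4%.
Bank debt: weight = 27/165.4 = 0.1632; after-tax cost = 9.28% × (1 − 36%) = 5.9392%.
Revolver drawn: weight = 29.4/165.4 = 0.1778; after-tax cost = 7.4% × (1 − 36%) = 4.7360%.
WACC = 0.6590 × 9.4000% + 0.1632 × 5.9392% + 0.1778 × 4.7360% = 8.0060%.

8.01%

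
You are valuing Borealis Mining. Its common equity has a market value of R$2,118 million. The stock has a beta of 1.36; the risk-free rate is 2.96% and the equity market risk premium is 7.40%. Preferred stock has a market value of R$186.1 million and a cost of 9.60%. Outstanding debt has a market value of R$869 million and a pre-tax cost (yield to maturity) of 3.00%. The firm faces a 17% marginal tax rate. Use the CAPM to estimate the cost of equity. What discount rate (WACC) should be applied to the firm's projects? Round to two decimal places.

Cost of equity via CAPM: Re = 2.96% + 1.36 × 7.4% = 13.0240%.
Total capital V = 2118 + 186.1 + 869 = 3173.1.
Equity: weight = 2118/3173.1 = 0.6675; cost = 13.024%.
Preferred: weight = 186.1/3173.1 = 0.0586; cost = 9.6%.
Debt: weight = 869/3173.1 = 0.2739; after-tax cost = 3% × (1 − 17%) = 2.4900%.
WACC = 0.6675 × 13.0240% + 0.0586 × 9.6000% + 0.2739 × 2.4900% = 9.9383%.

9.94%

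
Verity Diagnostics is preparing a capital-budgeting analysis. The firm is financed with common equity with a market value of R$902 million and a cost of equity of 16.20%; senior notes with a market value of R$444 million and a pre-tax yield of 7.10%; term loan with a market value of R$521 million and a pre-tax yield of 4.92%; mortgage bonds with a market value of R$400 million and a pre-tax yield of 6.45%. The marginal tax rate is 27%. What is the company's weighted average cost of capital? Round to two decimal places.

Total capital V = 902 + 444 + 521 + 400 = 2267.
Equity: weight = 902/2267 = 0.3979; cost = 16.2%.
Senior notes: weight = 444/2267 = 0.1959; after-tax cost = 7.1% × (1 − 27%) = 5.1830%.
Term loan: weight = 521/2267 = 0.2298; after-tax cost = 4.92% × (1 − 27%) = 3.5916%.
Mortgage bonds: weight = 400/2267 = 0.1764; after-tax cost = 6.45% × (1 − 27%) = 4.7085%.
WACC = 0.3979 × 16.2000% + 0.1959 × 5.1830% + 0.2298 × 3.5916% + 0.1764 × 4.7085% = 9.1170%.

9.12%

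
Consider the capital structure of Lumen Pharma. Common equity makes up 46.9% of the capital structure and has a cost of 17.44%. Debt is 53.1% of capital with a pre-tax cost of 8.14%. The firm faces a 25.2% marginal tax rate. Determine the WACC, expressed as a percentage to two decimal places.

11.41%

After-tax cost of debt = 8.14% × (1 − 25.2%) = 6.0887%.
WACC = 0.469 × 17.4400% + 0.531 × 6.0887% = 11.4125%.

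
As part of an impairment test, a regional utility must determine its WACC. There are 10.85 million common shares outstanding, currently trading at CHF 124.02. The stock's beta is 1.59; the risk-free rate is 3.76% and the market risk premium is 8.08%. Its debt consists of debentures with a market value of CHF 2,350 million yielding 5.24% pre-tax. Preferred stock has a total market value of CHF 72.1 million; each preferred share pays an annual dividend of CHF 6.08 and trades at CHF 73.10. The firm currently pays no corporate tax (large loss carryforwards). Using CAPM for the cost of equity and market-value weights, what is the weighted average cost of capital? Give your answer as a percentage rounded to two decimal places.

Cost of equity via CAPM: Re = 3.76% + 1.59 × 8.08% = 16.6072%.
Cost of preferred: Rp = 6.08 / 73.1 = 8.3174%.
Market value of equity E = 124.02 × 10.85m = 1345.617m.
Total capital V = 1345.617 + 72.1 + 2350 = 3767.717.
Equity: weight = 1345.617/3767.717 = 0.3571; cost = 16.6072%.
Preferred: weight = 72.1/3767.717 = 0.0191; cost = 8.3174%.
Debentures: weight = 2350/3767.717 = 0.6237; after-tax cost = 5.24% × (1 − 0%) = 5.2400%.
WACC = 0.3571 × 16.6072% + 0.0191 × 8.3174% + 0.6237 × 5.2400% = 9.3586%.

9.36%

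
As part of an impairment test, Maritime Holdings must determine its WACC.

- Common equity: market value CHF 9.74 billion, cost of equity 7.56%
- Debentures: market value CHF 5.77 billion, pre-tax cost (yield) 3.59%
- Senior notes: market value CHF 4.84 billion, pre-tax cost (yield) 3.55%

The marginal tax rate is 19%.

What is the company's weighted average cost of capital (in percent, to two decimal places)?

5.13%

Total capital V = 9.74 + 5.77 + 4.84 = 20.35.
Equity: weight = 9.74/20.35 = 0.4786; cost = 7.56%.
Debentures: weight = 5.77/20.35 = 0.2835; after-tax cost = 3.59% × (1 − 19%) = 2.9079%.
Senior notes: weight = 4.84/20.35 = 0.2378; after-tax cost = 3.55% × (1 − 19%) = 2.8755%.
WACC = 0.4786 × 7.5600% + 0.2835 × 2.9079% + 0.2378 × 2.8755% = 5.1268%.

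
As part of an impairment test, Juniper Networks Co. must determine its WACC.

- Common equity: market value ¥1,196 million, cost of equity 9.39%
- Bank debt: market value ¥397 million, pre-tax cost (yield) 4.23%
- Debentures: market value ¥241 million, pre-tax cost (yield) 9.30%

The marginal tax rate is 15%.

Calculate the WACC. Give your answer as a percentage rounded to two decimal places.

Total capital V = 1196 + 397 + 241 = 1834.
Equity: weight = 1196/1834 = 0.6521; cost = 9.39%.
Bank debt: weight = 397/1834 = 0.2165; after-tax cost = 4.23% × (1 − 15%) = 3.5955%.
Debentures: weight = 241/1834 = 0.1314; after-tax cost = 9.3% × (1 − 15%) = 7.9050%.
WACC = 0.6521 × 9.3900% + 0.2165 × 3.5955% + 0.1314 × 7.9050% = 7.9405%.

7.94%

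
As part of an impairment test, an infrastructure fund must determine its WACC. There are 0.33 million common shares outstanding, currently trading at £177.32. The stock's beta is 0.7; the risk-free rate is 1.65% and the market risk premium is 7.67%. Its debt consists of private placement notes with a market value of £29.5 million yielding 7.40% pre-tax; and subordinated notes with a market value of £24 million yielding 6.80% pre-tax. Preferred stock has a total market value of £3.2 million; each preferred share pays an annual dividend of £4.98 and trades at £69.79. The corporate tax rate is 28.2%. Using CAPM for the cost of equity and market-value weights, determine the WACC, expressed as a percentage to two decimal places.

Cost of equity via CAPM: Re = 1.65% + 0.7 × 7.67% = 7.0190%.
Cost of preferred: Rp = 4.98 / 69.79 = 7.1357%.
Market value of equity E = 177.32 × 0.33m = 58.5156m.
Total capital V = 58.5156 + 3.2 + 29.5 + 24 = 115.2156.
Equity: weight = 58.5156/115.2156 = 0.5079; cost = 7.019%.
Preferred: weight = 3.2/115.2156 = 0.0278; cost = 7.1357%.
Private placement notes: weight = 29.5/115.2156 = 0.2560; after-tax cost = 7.4% × (1 − 28.2%) = 5.3132%.
Subordinated notes: weight = 24/115.2156 = 0.2083; after-tax cost = 6.8% × (1 − 28.2%) = 4.8824%.
WACC = 0.5079 × 7.0190% + 0.0278 × 7.1357% + 0.2560 × 5.3132% + 0.2083 × 4.8824% = 6.1404%.

6.14%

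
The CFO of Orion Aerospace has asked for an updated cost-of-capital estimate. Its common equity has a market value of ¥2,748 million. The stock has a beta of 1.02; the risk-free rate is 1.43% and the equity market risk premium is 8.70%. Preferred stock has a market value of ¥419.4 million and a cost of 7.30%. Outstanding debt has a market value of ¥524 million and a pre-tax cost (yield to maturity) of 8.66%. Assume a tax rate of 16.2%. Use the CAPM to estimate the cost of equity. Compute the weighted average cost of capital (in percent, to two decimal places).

Cost of equity via CAPM: Re = 1.43% + 1.02 × 8.7% = 10.3040%.
Total capital V = 2748 + 419.4 + 524 = 3691.4.
Equity: weight = 2748/3691.4 = 0.7444; cost = 10.304%.
Preferred: weight = 419.4/3691.4 = 0.1136; cost = 7.3%.
Debt: weight = 524/3691.4 = 0.1420; after-tax cost = 8.66% × (1 − 16.2%) = 7.2571%.
WACC = 0.7444 × 10.3040% + 0.1136 × 7.3000% + 0.1420 × 7.2571% = 9.5302%.

9.53%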